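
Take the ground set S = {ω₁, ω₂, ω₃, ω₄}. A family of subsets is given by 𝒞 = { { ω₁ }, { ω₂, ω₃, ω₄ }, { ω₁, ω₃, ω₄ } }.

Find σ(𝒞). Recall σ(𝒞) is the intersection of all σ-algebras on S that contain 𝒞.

|σ(𝒞)| = 8.  σ(𝒞) = { ∅, { ω₁ }, { ω₂ }, { ω₁, ω₂ }, { ω₃, ω₄ }, { ω₁, ω₃, ω₄ }, { ω₂, ω₃, ω₄ }, S }

Working:
Take S₀ = 𝒞 ∪ {∅, S} = { ∅, { ω₁ }, { ω₁, ω₃, ω₄ }, { ω₂, ω₃, ω₄ }, S }.
Iteration 1. New:
  { ω₂ }  = complement { ω₁, ω₃, ω₄ }
  [6 total]
Iteration 2. New:
  { ω₁, ω₂ }  = { ω₂ } ∪ { ω₁ }
  [7 total]
Iteration 3 adds 1:
  { ω₃, ω₄ }  = complement { ω₁, ω₂ }
  [8 total]
Iteration 4: already closed under ᶜ and ∪.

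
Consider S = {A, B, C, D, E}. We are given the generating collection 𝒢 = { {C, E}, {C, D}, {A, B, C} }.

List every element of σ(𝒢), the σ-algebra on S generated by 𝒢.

Begin from { ∅, {C, D}, {C, E}, {A, B, C}, S } (that is, 𝒢 plus ∅ and S).
Step 1: 6 new —
  {D, E}  = S∖{A, B, C}
  {A, B, D}  = S∖{C, E}
  {A, B, E}  = S∖{C, D}
  {C, D, E}  = {C, D} ∪ {C, E}
  {A, B, C, D}  = {C, D} ∪ {A, B, C}
  {A, B, C, E}  = {A, B, C} ∪ {C, E}
  [11 total]
Step 2 adds 4:
  {D}  = S∖{A, B, C, E}
  {E}  = S∖{A, B, C, D}
  {A, B}  = S∖{C, D, E}
  {A, B, D, E}  = {A, B, D} ∪ {D, E}
  [15 total]
Step 3: 1 new —
  {C}  = S∖{A, B, D, E}
  [16 total]
Step 4: no new sets; the family is a σ-algebra.

Therefore σ(𝒢) = { ∅, {C}, {D}, {E}, {A, B}, {C, D}, {C, E}, {D, E}, {A, B, C}, {A, B, D}, {A, B, E}, {C, D, E}, {A, B, C, D}, {A, B, C, E}, {A, B, D, E}, S } (|σ(𝒢)| = 16).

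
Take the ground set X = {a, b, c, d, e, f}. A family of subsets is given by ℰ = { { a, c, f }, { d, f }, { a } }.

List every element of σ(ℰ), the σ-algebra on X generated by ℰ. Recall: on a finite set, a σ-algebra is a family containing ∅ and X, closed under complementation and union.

|σ(ℰ)| = 32.  σ(ℰ) = { ∅, { a }, { c }, { d }, { f }, { a, c }, { a, d }, { a, f }, { b, e }, { c, d }, { c, f }, { d, f }, { a, b, e }, { a, c, d }, { a, c, f }, { a, d, f }, { b, c, e }, { b, d, e }, { b, e, f }, { c, d, f }, { a, b, c, e }, { a, b, d, e }, { a, b, e, f }, { a, c, d, f }, { b, c, d, e }, { b, c, e, f }, { b, d, e, f }, { a, b, c, d, e }, { a, b, c, e, f }, { a, b, d, e, f }, { b, c, d, e, f }, X }

Check:
Initial family (5 sets): { ∅, { a }, { d, f }, { a, c, f }, X }.
Pass 1 adds 5:
  { a, d, f }  = { d, f } ∪ { a }
  { b, d, e }  = ᶜ of { a, c, f }
  { a, b, c, e }  = ᶜ of { d, f }
  { a, c, d, f }  = { a, c, f } ∪ { d, f }
  { b, c, d, e, f }  = ᶜ of { a }
  — 10 sets.
Pass 2 adds 7:
  { b, e }  = ᶜ of { a, c, d, f }
  { b, c, e }  = ᶜ of { a, d, f }
  { a, b, d, e }  = { b, d, e } ∪ { a }
  { b, d, e, f }  = { d, f } ∪ { b, d, e }
  { a, b, c, d, e }  = { a, b, c, e } ∪ { b, d, e }
  { a, b, c, e, f }  = { a, c, f } ∪ { a, b, c, e }
  { a, b, d, e, f }  = { a, d, f } ∪ { b, d, e }
  — 17 sets.
Pass 3 adds 7:
  { c }  = ᶜ of { a, b, d, e, f }
  { d }  = ᶜ of { a, b, c, e, f }
  { f }  = ᶜ of { a, b, c, d, e }
  { a, c }  = ᶜ of { b, d, e, f }
  { c, f }  = ᶜ of { a, b, d, e }
  { a, b, e }  = { b, e } ∪ { a }
  { b, c, d, e }  = { b, c, e } ∪ { b, d, e }
  — 24 sets.
Pass 4 adds 8:
  { a, d }  = { a } ∪ { d }
  { a, f }  = ᶜ of { b, c, d, e }
  { c, d }  = { c } ∪ { d }
  { a, c, d }  = { a, c } ∪ { d }
  { b, e, f }  = { b, e } ∪ { f }
  { c, d, f }  = ᶜ of { a, b, e }
  { a, b, e, f }  = { f } ∪ { a, b, e }
  { b, c, e, f }  = { b, e } ∪ { c, f }
  — 32 sets.
Pass 5 adds nothing — fixpoint reached.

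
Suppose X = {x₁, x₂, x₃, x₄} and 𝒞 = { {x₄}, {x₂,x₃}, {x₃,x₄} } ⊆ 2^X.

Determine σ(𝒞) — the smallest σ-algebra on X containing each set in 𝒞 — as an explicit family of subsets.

Start: 𝒞 ∪ {∅, X} = { {}, {x₄}, {x₂,x₃}, {x₃,x₄}, X }.
Pass 1: +4 →
  {x₁,x₂}  = {x₃,x₄}ᶜ
  {x₁,x₄}  = {x₂,x₃}ᶜ
  {x₁,x₂,x₃}  = {x₄}ᶜ
  {x₂,x₃,x₄}  = {x₃,x₄} ∪ {x₂,x₃}
  (now 9)
Pass 2: +3 →
  {x₁}  = {x₂,x₃,x₄}ᶜ
  {x₁,x₂,x₄}  = {x₁,x₂} ∪ {x₁,x₄}
  {x₁,x₃,x₄}  = {x₃,x₄} ∪ {x₁,x₄}
  (now 12)
Pass 3. New:
  {x₂}  = {x₁,x₃,x₄}ᶜ
  {x₃}  = {x₁,x₂,x₄}ᶜ
  (now 14)
Pass 4: +2 →
  {x₁,x₃}  = {x₃} ∪ {x₁}
  {x₂,x₄}  = {x₄} ∪ {x₂}
  (now 16)
Pass 5: already closed under ᶜ and ∪.

σ(𝒞) = { {}, {x₁}, {x₂}, {x₃}, {x₄}, {x₁,x₂}, {x₁,x₃}, {x₁,x₄}, {x₂,x₃}, {x₂,x₄}, {x₃,x₄}, {x₁,x₂,x₃}, {x₁,x₂,x₄}, {x₁,x₃,x₄}, {x₂,x₃,x₄}, X }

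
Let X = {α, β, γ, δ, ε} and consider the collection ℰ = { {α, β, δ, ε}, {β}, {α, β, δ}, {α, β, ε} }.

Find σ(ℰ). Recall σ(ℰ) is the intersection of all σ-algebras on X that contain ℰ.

Begin from { {}, {β}, {α, β, δ}, {α, β, ε}, {α, β, δ, ε}, X } (that is, ℰ plus ∅ and X).
Step 1: 4 new —
  {γ}  = complement {α, β, δ, ε}
  {γ, δ}  = complement {α, β, ε}
  {γ, ε}  = complement {α, β, δ}
  {α, γ, δ, ε}  = complement {β}
  [10 total]
Step 2. New:
  {β, γ}  = {β} ∪ {γ}
  {β, γ, δ}  = {γ, δ} ∪ {β}
  {β, γ, ε}  = {β} ∪ {γ, ε}
  {γ, δ, ε}  = {γ, δ} ∪ {γ, ε}
  {α, β, γ, δ}  = {γ, δ} ∪ {α, β, δ}
  {α, β, γ, ε}  = {γ} ∪ {α, β, ε}
  [16 total]
Step 3: +7 →
  {δ}  = complement {α, β, γ, ε}
  {ε}  = complement {α, β, γ, δ}
  {α, β}  = complement {γ, δ, ε}
  {α, δ}  = complement {β, γ, ε}
  {α, ε}  = complement {β, γ, δ}
  {α, δ, ε}  = complement {β, γ}
  {β, γ, δ, ε}  = {γ, δ, ε} ∪ {β, γ, ε}
  [23 total]
Step 4 (7 new):
  {α}  = complement {β, γ, δ, ε}
  {β, δ}  = {β} ∪ {δ}
  {β, ε}  = {β} ∪ {ε}
  {δ, ε}  = {ε} ∪ {δ}
  {α, β, γ}  = {α, β} ∪ {γ}
  {α, γ, δ}  = {γ, δ} ∪ {α, δ}
  {α, γ, ε}  = {γ} ∪ {α, ε}
  [30 total]
Step 5: 2 new —
  {α, γ}  = {γ} ∪ {α}
  {β, δ, ε}  = {β, ε} ∪ {δ, ε}
  [32 total]
Step 6: stable.

|σ(ℰ)| = 32.  σ(ℰ) = { {}, {α}, {β}, {γ}, {δ}, {ε}, {α, β}, {α, γ}, {α, δ}, {α, ε}, {β, γ}, {β, δ}, {β, ε}, {γ, δ}, {γ, ε}, {δ, ε}, {α, β, γ}, {α, β, δ}, {α, β, ε}, {α, γ, δ}, {α, γ, ε}, {α, δ, ε}, {β, γ, δ}, {β, γ, ε}, {β, δ, ε}, {γ, δ, ε}, {α, β, γ, δ}, {α, β, γ, ε}, {α, β, δ, ε}, {α, γ, δ, ε}, {β, γ, δ, ε}, X }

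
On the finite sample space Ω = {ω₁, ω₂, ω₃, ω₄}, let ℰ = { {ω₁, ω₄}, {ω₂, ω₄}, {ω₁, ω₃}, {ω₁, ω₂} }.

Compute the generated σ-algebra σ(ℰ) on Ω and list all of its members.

Initial family (6 sets): { ∅, {ω₁, ω₂}, {ω₁, ω₃}, {ω₁, ω₄}, {ω₂, ω₄}, Ω }.
Round 1: +5 →
  {ω₂, ω₃}  = ᶜ of {ω₁, ω₄}
  {ω₃, ω₄}  = ᶜ of {ω₁, ω₂}
  {ω₁, ω₂, ω₃}  = {ω₁, ω₂} ∪ {ω₁, ω₃}
  {ω₁, ω₂, ω₄}  = {ω₁, ω₄} ∪ {ω₁, ω₂}
  {ω₁, ω₃, ω₄}  = {ω₁, ω₄} ∪ {ω₁, ω₃}
  (now 11)
Round 2 adds 4:
  {ω₂}  = ᶜ of {ω₁, ω₃, ω₄}
  {ω₃}  = ᶜ of {ω₁, ω₂, ω₄}
  {ω₄}  = ᶜ of {ω₁, ω₂, ω₃}
  {ω₂, ω₃, ω₄}  = {ω₃, ω₄} ∪ {ω₂, ω₃}
  (now 15)
Round 3: +1 →
  {ω₁}  = ᶜ of {ω₂, ω₃, ω₄}
  (now 16)
After Round 4 the family is unchanged; done.

Therefore σ(ℰ) = { ∅, {ω₁}, {ω₂}, {ω₃}, {ω₄}, {ω₁, ω₂}, {ω₁, ω₃}, {ω₁, ω₄}, {ω₂, ω₃}, {ω₂, ω₄}, {ω₃, ω₄}, {ω₁, ω₂, ω₃}, {ω₁, ω₂, ω₄}, {ω₁, ω₃, ω₄}, {ω₂, ω₃, ω₄}, Ω } (|σ(ℰ)| = 16).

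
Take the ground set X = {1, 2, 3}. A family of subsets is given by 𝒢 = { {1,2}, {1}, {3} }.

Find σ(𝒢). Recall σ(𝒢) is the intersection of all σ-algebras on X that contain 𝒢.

Initial family (5 sets): { ∅, {1}, {3}, {1,2}, X }.
Iteration 1 adds 2:
  {1,3}  = {3} ∪ {1}
  {2,3}  = {1}ᶜ
  |family| = 7
Iteration 2: +1 →
  {2}  = {1,3}ᶜ
  |family| = 8
Iteration 3: closed — nothing new.

σ(𝒢) = { ∅, {1}, {2}, {3}, {1,2}, {1,3}, {2,3}, X }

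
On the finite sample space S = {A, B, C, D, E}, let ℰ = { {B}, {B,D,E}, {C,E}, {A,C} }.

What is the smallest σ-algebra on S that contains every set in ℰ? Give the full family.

Answer: σ(ℰ) = { ∅, {A}, {B}, {C}, {D}, {E}, {A,B}, {A,C}, {A,D}, {A,E}, {B,C}, {B,D}, {B,E}, {C,D}, {C,E}, {D,E}, {A,B,C}, {A,B,D}, {A,B,E}, {A,C,D}, {A,C,E}, {A,D,E}, {B,C,D}, {B,C,E}, {B,D,E}, {C,D,E}, {A,B,C,D}, {A,B,C,E}, {A,B,D,E}, {A,C,D,E}, {B,C,D,E}, S }

Check:
Take S₀ = ℰ ∪ {∅, S} = { ∅, {B}, {A,C}, {C,E}, {B,D,E}, S }.
Pass 1. New:
  {A,B,C}  = {A,C} ∪ {B}
  {A,B,D}  = ᶜ of {C,E}
  {A,C,E}  = {A,C} ∪ {C,E}
  {B,C,E}  = {C,E} ∪ {B}
  {A,C,D,E}  = ᶜ of {B}
  {B,C,D,E}  = {C,E} ∪ {B,D,E}
  [12 total]
Pass 2 adds 7:
  {A}  = ᶜ of {B,C,D,E}
  {A,D}  = ᶜ of {B,C,E}
  {B,D}  = ᶜ of {A,C,E}
  {D,E}  = ᶜ of {A,B,C}
  {A,B,C,D}  = {A,B,C} ∪ {A,B,D}
  {A,B,C,E}  = {A,B,C} ∪ {A,C,E}
  {A,B,D,E}  = {A,B,D} ∪ {B,D,E}
  [19 total]
Pass 3: +7 →
  {C}  = ᶜ of {A,B,D,E}
  {D}  = ᶜ of {A,B,C,E}
  {E}  = ᶜ of {A,B,C,D}
  {A,B}  = {B} ∪ {A}
  {A,C,D}  = {A,D} ∪ {A,C}
  {A,D,E}  = {D,E} ∪ {A,D}
  {C,D,E}  = {D,E} ∪ {C,E}
  [26 total]
Pass 4: 6 new —
  {A,E}  = {E} ∪ {A}
  {B,C}  = ᶜ of {A,D,E}
  {B,E}  = ᶜ of {A,C,D}
  {C,D}  = {C} ∪ {D}
  {A,B,E}  = {A,B} ∪ {E}
  {B,C,D}  = {C} ∪ {B,D}
  [32 total]
Pass 5 adds nothing — fixpoint reached.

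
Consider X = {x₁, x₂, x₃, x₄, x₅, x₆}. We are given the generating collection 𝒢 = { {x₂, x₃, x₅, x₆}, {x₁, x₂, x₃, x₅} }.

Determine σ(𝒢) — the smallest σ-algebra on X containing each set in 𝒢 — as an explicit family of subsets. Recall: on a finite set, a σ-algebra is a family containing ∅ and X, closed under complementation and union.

Initial family (4 sets): { {}, {x₁, x₂, x₃, x₅}, {x₂, x₃, x₅, x₆}, X }.
Round 1 (3 new):
  {x₁, x₄}  = ᶜ of {x₂, x₃, x₅, x₆}
  {x₄, x₆}  = ᶜ of {x₁, x₂, x₃, x₅}
  {x₁, x₂, x₃, x₅, x₆}  = {x₁, x₂, x₃, x₅} ∪ {x₂, x₃, x₅, x₆}
  |family| = 7
Round 2: +4 →
  {x₄}  = ᶜ of {x₁, x₂, x₃, x₅, x₆}
  {x₁, x₄, x₆}  = {x₁, x₄} ∪ {x₄, x₆}
  {x₁, x₂, x₃, x₄, x₅}  = {x₁, x₄} ∪ {x₁, x₂, x₃, x₅}
  {x₂, x₃, x₄, x₅, x₆}  = {x₄, x₆} ∪ {x₂, x₃, x₅, x₆}
  |family| = 11
Round 3. New:
  {x₁}  = ᶜ of {x₂, x₃, x₄, x₅, x₆}
  {x₆}  = ᶜ of {x₁, x₂, x₃, x₄, x₅}
  {x₂, x₃, x₅}  = ᶜ of {x₁, x₄, x₆}
  |family| = 14
Round 4: +2 →
  {x₁, x₆}  = {x₁} ∪ {x₆}
  {x₂, x₃, x₄, x₅}  = {x₂, x₃, x₅} ∪ {x₄}
  |family| = 16
Round 5: closed — nothing new.

Therefore σ(𝒢) = { {}, {x₁}, {x₄}, {x₆}, {x₁, x₄}, {x₁, x₆}, {x₄, x₆}, {x₁, x₄, x₆}, {x₂, x₃, x₅}, {x₁, x₂, x₃, x₅}, {x₂, x₃, x₄, x₅}, {x₂, x₃, x₅, x₆}, {x₁, x₂, x₃, x₄, x₅}, {x₁, x₂, x₃, x₅, x₆}, {x₂, x₃, x₄, x₅, x₆}, X } (|σ(𝒢)| = 16).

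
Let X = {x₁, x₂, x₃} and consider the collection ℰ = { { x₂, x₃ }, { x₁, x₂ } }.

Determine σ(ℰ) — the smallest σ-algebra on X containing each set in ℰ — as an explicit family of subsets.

Begin from { {  }, { x₁, x₂ }, { x₂, x₃ }, X } (that is, ℰ plus ∅ and X).
Step 1. New:
  { x₁ }  = X∖{ x₂, x₃ }
  { x₃ }  = X∖{ x₁, x₂ }
Step 2 adds 1:
  { x₁, x₃ }  = { x₃ } ∪ { x₁ }
Step 3. New:
  { x₂ }  = X∖{ x₁, x₃ }
Step 4 adds nothing — fixpoint reached.

Hence σ(ℰ) has 8 members: { {  }, { x₁ }, { x₂ }, { x₃ }, { x₁, x₂ }, { x₁, x₃ }, { x₂, x₃ }, X }.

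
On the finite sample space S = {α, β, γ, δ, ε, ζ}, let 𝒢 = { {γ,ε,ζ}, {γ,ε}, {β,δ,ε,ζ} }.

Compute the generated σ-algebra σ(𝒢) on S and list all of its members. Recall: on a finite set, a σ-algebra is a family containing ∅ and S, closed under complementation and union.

Take S₀ = 𝒢 ∪ {∅, S} = { {}, {γ,ε}, {γ,ε,ζ}, {β,δ,ε,ζ}, S }.
Pass 1. New:
  {α,γ}  = ᶜ of {β,δ,ε,ζ}
  {α,β,δ}  = ᶜ of {γ,ε,ζ}
  {α,β,δ,ζ}  = ᶜ of {γ,ε}
  {β,γ,δ,ε,ζ}  = {β,δ,ε,ζ} ∪ {γ,ε,ζ}
Pass 2: 7 new —
  {α}  = ᶜ of {β,γ,δ,ε,ζ}
  {α,γ,ε}  = {α,γ} ∪ {γ,ε}
  {α,β,γ,δ}  = {α,β,δ} ∪ {α,γ}
  {α,γ,ε,ζ}  = {α,γ} ∪ {γ,ε,ζ}
  {α,β,γ,δ,ε}  = {α,β,δ} ∪ {γ,ε}
  {α,β,γ,δ,ζ}  = {α,β,δ,ζ} ∪ {α,γ}
  {α,β,δ,ε,ζ}  = {α,β,δ,ζ} ∪ {β,δ,ε,ζ}
Pass 3: 6 new —
  {γ}  = ᶜ of {α,β,δ,ε,ζ}
  {ε}  = ᶜ of {α,β,γ,δ,ζ}
  {ζ}  = ᶜ of {α,β,γ,δ,ε}
  {β,δ}  = ᶜ of {α,γ,ε,ζ}
  {ε,ζ}  = ᶜ of {α,β,γ,δ}
  {β,δ,ζ}  = ᶜ of {α,γ,ε}
Pass 4 adds 10:
  {α,ε}  = {ε} ∪ {α}
  {α,ζ}  = {ζ} ∪ {α}
  {γ,ζ}  = {ζ} ∪ {γ}
  {α,γ,ζ}  = {ζ} ∪ {α,γ}
  {α,ε,ζ}  = {ε,ζ} ∪ {α}
  {β,γ,δ}  = {γ} ∪ {β,δ}
  {β,δ,ε}  = {ε} ∪ {β,δ}
  {α,β,δ,ε}  = {α,β,δ} ∪ {ε}
  {β,γ,δ,ε}  = {γ,ε} ∪ {β,δ}
  {β,γ,δ,ζ}  = {β,δ,ζ} ∪ {γ}
Pass 5: no new sets; the family is a σ-algebra.

|σ(𝒢)| = 32.  σ(𝒢) = { {}, {α}, {γ}, {ε}, {ζ}, {α,γ}, {α,ε}, {α,ζ}, {β,δ}, {γ,ε}, {γ,ζ}, {ε,ζ}, {α,β,δ}, {α,γ,ε}, {α,γ,ζ}, {α,ε,ζ}, {β,γ,δ}, {β,δ,ε}, {β,δ,ζ}, {γ,ε,ζ}, {α,β,γ,δ}, {α,β,δ,ε}, {α,β,δ,ζ}, {α,γ,ε,ζ}, {β,γ,δ,ε}, {β,γ,δ,ζ}, {β,δ,ε,ζ}, {α,β,γ,δ,ε}, {α,β,γ,δ,ζ}, {α,β,δ,ε,ζ}, {β,γ,δ,ε,ζ}, S }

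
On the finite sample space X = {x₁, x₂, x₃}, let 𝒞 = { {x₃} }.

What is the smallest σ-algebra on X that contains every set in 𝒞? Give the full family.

Seed the family with 𝒞 together with ∅ and X: { {}, {x₃}, X }.
Iteration 1 adds 1:
  {x₁,x₂}  = {x₃}ᶜ
  [4 total]
Iteration 2: already closed under ᶜ and ∪.

|σ(𝒞)| = 4.  σ(𝒞) = { {}, {x₃}, {x₁,x₂}, X }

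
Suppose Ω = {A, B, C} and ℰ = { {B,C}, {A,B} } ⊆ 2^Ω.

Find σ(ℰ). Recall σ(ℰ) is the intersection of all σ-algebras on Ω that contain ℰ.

σ(ℰ) = { {}, {A}, {B}, {C}, {A,B}, {A,C}, {B,C}, Ω }

Derivation:
Take S₀ = ℰ ∪ {∅, Ω} = { {}, {A,B}, {B,C}, Ω }.
Pass 1. New:
  {A}  = Ω∖{B,C}
  {C}  = Ω∖{A,B}
  [6 total]
Pass 2: 1 new —
  {A,C}  = {C} ∪ {A}
  [7 total]
Pass 3. New:
  {B}  = Ω∖{A,C}
  [8 total]
Pass 4: closed — nothing new.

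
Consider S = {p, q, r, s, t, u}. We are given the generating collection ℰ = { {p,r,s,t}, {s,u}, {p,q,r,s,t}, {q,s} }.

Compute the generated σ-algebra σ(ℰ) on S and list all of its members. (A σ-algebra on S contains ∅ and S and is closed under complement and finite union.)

σ(ℰ) (16 sets): { ∅, {q}, {s}, {u}, {q,s}, {q,u}, {s,u}, {p,r,t}, {q,s,u}, {p,q,r,t}, {p,r,s,t}, {p,r,t,u}, {p,q,r,s,t}, {p,q,r,t,u}, {p,r,s,t,u}, S }

Working:
Initial family (6 sets): { ∅, {q,s}, {s,u}, {p,r,s,t}, {p,q,r,s,t}, S }.
Iteration 1 adds 6:
  {u}  = S∖{p,q,r,s,t}
  {q,u}  = S∖{p,r,s,t}
  {q,s,u}  = {s,u} ∪ {q,s}
  {p,q,r,t}  = S∖{s,u}
  {p,r,t,u}  = S∖{q,s}
  {p,r,s,t,u}  = {p,r,s,t} ∪ {s,u}
  |family| = 12
Iteration 2 adds 3:
  {q}  = S∖{p,r,s,t,u}
  {p,r,t}  = S∖{q,s,u}
  {p,q,r,t,u}  = {p,r,t,u} ∪ {q,u}
  |family| = 15
Iteration 3. New:
  {s}  = S∖{p,q,r,t,u}
  |family| = 16
After Iteration 4 the family is unchanged; done.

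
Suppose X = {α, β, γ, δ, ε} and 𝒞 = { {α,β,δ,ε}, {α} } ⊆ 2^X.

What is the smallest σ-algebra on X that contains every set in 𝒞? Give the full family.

σ(𝒞) = { ∅, {α}, {γ}, {α,γ}, {β,δ,ε}, {α,β,δ,ε}, {β,γ,δ,ε}, X }

Trace:
Start: 𝒞 ∪ {∅, X} = { ∅, {α}, {α,β,δ,ε}, X }.
Round 1: 2 new —
  {γ}  = X∖{α,β,δ,ε}
  {β,γ,δ,ε}  = X∖{α}
  |family| = 6
Round 2 (1 new):
  {α,γ}  = {γ} ∪ {α}
  |family| = 7
Round 3 (1 new):
  {β,δ,ε}  = X∖{α,γ}
  |family| = 8
Round 4: closed — nothing new.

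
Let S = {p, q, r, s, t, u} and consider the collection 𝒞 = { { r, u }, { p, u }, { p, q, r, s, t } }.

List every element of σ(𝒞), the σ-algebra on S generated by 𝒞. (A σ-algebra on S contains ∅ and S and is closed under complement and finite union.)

|σ(𝒞)| = 16.  σ(𝒞) = { ∅, { p }, { r }, { u }, { p, r }, { p, u }, { r, u }, { p, r, u }, { q, s, t }, { p, q, s, t }, { q, r, s, t }, { q, s, t, u }, { p, q, r, s, t }, { p, q, s, t, u }, { q, r, s, t, u }, S }

Trace:
Begin from { ∅, { p, u }, { r, u }, { p, q, r, s, t }, S } (that is, 𝒞 plus ∅ and S).
Step 1: 4 new —
  { u }  = { p, q, r, s, t }ᶜ
  { p, r, u }  = { r, u } ∪ { p, u }
  { p, q, s, t }  = { r, u }ᶜ
  { q, r, s, t }  = { p, u }ᶜ
  [9 total]
Step 2. New:
  { q, s, t }  = { p, r, u }ᶜ
  { p, q, s, t, u }  = { p, u } ∪ { p, q, s, t }
  { q, r, s, t, u }  = { q, r, s, t } ∪ { u }
  [12 total]
Step 3. New:
  { p }  = { q, r, s, t, u }ᶜ
  { r }  = { p, q, s, t, u }ᶜ
  { q, s, t, u }  = { u } ∪ { q, s, t }
  [15 total]
Step 4. New:
  { p, r }  = { q, s, t, u }ᶜ
  [16 total]
Step 5: stable.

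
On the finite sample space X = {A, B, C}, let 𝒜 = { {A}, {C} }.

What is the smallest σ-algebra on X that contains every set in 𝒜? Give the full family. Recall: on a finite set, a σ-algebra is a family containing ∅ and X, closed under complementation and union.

Start: 𝒜 ∪ {∅, X} = { ∅, {A}, {C}, X }.
Pass 1 (3 new):
  {A, B}  = {C}ᶜ
  {A, C}  = {C} ∪ {A}
  {B, C}  = {A}ᶜ
  [7 total]
Pass 2: +1 →
  {B}  = {A, C}ᶜ
  [8 total]
Pass 3: already closed under ᶜ and ∪.

Therefore σ(𝒜) = { ∅, {A}, {B}, {C}, {A, B}, {A, C}, {B, C}, X } (|σ(𝒜)| = 8).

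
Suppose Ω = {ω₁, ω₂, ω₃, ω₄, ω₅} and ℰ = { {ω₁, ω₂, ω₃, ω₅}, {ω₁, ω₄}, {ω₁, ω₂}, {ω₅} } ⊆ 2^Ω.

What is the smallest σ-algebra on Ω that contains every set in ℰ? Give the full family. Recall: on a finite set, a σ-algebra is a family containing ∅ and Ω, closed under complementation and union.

Initial family (6 sets): { {}, {ω₅}, {ω₁, ω₂}, {ω₁, ω₄}, {ω₁, ω₂, ω₃, ω₅}, Ω }.
Step 1: +7 →
  {ω₄}  = ᶜ of {ω₁, ω₂, ω₃, ω₅}
  {ω₁, ω₂, ω₄}  = {ω₁, ω₄} ∪ {ω₁, ω₂}
  {ω₁, ω₂, ω₅}  = {ω₁, ω₂} ∪ {ω₅}
  {ω₁, ω₄, ω₅}  = {ω₁, ω₄} ∪ {ω₅}
  {ω₂, ω₃, ω₅}  = ᶜ of {ω₁, ω₄}
  {ω₃, ω₄, ω₅}  = ᶜ of {ω₁, ω₂}
  {ω₁, ω₂, ω₃, ω₄}  = ᶜ of {ω₅}
  |family| = 13
Step 2 (7 new):
  {ω₂, ω₃}  = ᶜ of {ω₁, ω₄, ω₅}
  {ω₃, ω₄}  = ᶜ of {ω₁, ω₂, ω₅}
  {ω₃, ω₅}  = ᶜ of {ω₁, ω₂, ω₄}
  {ω₄, ω₅}  = {ω₅} ∪ {ω₄}
  {ω₁, ω₂, ω₄, ω₅}  = {ω₁, ω₄, ω₅} ∪ {ω₁, ω₂}
  {ω₁, ω₃, ω₄, ω₅}  = {ω₁, ω₄, ω₅} ∪ {ω₃, ω₄, ω₅}
  {ω₂, ω₃, ω₄, ω₅}  = {ω₃, ω₄, ω₅} ∪ {ω₂, ω₃, ω₅}
  |family| = 20
Step 3: +6 →
  {ω₁}  = ᶜ of {ω₂, ω₃, ω₄, ω₅}
  {ω₂}  = ᶜ of {ω₁, ω₃, ω₄, ω₅}
  {ω₃}  = ᶜ of {ω₁, ω₂, ω₄, ω₅}
  {ω₁, ω₂, ω₃}  = ᶜ of {ω₄, ω₅}
  {ω₁, ω₃, ω₄}  = {ω₃, ω₄} ∪ {ω₁, ω₄}
  {ω₂, ω₃, ω₄}  = {ω₃, ω₄} ∪ {ω₂, ω₃}
  |family| = 26
Step 4: 6 new —
  {ω₁, ω₃}  = {ω₃} ∪ {ω₁}
  {ω₁, ω₅}  = ᶜ of {ω₂, ω₃, ω₄}
  {ω₂, ω₄}  = {ω₂} ∪ {ω₄}
  {ω₂, ω₅}  = ᶜ of {ω₁, ω₃, ω₄}
  {ω₁, ω₃, ω₅}  = {ω₃, ω₅} ∪ {ω₁}
  {ω₂, ω₄, ω₅}  = {ω₂} ∪ {ω₄, ω₅}
  |family| = 32
After Step 5 the family is unchanged; done.

Hence σ(ℰ) has 32 members: { {}, {ω₁}, {ω₂}, {ω₃}, {ω₄}, {ω₅}, {ω₁, ω₂}, {ω₁, ω₃}, {ω₁, ω₄}, {ω₁, ω₅}, {ω₂, ω₃}, {ω₂, ω₄}, {ω₂, ω₅}, {ω₃, ω₄}, {ω₃, ω₅}, {ω₄, ω₅}, {ω₁, ω₂, ω₃}, {ω₁, ω₂, ω₄}, {ω₁, ω₂, ω₅}, {ω₁, ω₃, ω₄}, {ω₁, ω₃, ω₅}, {ω₁, ω₄, ω₅}, {ω₂, ω₃, ω₄}, {ω₂, ω₃, ω₅}, {ω₂, ω₄, ω₅}, {ω₃, ω₄, ω₅}, {ω₁, ω₂, ω₃, ω₄}, {ω₁, ω₂, ω₃, ω₅}, {ω₁, ω₂, ω₄, ω₅}, {ω₁, ω₃, ω₄, ω₅}, {ω₂, ω₃, ω₄, ω₅}, Ω }.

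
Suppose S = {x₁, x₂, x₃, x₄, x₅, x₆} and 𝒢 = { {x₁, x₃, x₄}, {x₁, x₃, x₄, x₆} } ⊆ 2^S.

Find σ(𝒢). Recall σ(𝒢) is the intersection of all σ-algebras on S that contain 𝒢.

Take S₀ = 𝒢 ∪ {∅, S} = { ∅, {x₁, x₃, x₄}, {x₁, x₃, x₄, x₆}, S }.
Iteration 1. New:
  {x₂, x₅}  = ᶜ of {x₁, x₃, x₄, x₆}
  {x₂, x₅, x₆}  = ᶜ of {x₁, x₃, x₄}
Iteration 2 adds 1:
  {x₁, x₂, x₃, x₄, x₅}  = {x₂, x₅} ∪ {x₁, x₃, x₄}
Iteration 3: +1 →
  {x₆}  = ᶜ of {x₁, x₂, x₃, x₄, x₅}
After Iteration 4 the family is unchanged; done.

Hence σ(𝒢) has 8 members: { ∅, {x₆}, {x₂, x₅}, {x₁, x₃, x₄}, {x₂, x₅, x₆}, {x₁, x₃, x₄, x₆}, {x₁, x₂, x₃, x₄, x₅}, S }.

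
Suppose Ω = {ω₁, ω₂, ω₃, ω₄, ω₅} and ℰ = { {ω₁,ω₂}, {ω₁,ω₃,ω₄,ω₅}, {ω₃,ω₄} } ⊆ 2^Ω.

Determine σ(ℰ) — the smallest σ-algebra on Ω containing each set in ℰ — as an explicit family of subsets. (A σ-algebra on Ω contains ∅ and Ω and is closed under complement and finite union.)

Initial family (5 sets): { ∅, {ω₁,ω₂}, {ω₃,ω₄}, {ω₁,ω₃,ω₄,ω₅}, Ω }.
Round 1 (4 new):
  {ω₂}  = Ω∖{ω₁,ω₃,ω₄,ω₅}
  {ω₁,ω₂,ω₅}  = Ω∖{ω₃,ω₄}
  {ω₃,ω₄,ω₅}  = Ω∖{ω₁,ω₂}
  {ω₁,ω₂,ω₃,ω₄}  = {ω₃,ω₄} ∪ {ω₁,ω₂}
  |family| = 9
Round 2: +3 →
  {ω₅}  = Ω∖{ω₁,ω₂,ω₃,ω₄}
  {ω₂,ω₃,ω₄}  = {ω₃,ω₄} ∪ {ω₂}
  {ω₂,ω₃,ω₄,ω₅}  = {ω₃,ω₄,ω₅} ∪ {ω₂}
  |family| = 12
Round 3: +3 →
  {ω₁}  = Ω∖{ω₂,ω₃,ω₄,ω₅}
  {ω₁,ω₅}  = Ω∖{ω₂,ω₃,ω₄}
  {ω₂,ω₅}  = {ω₂} ∪ {ω₅}
  |family| = 15
Round 4 (1 new):
  {ω₁,ω₃,ω₄}  = Ω∖{ω₂,ω₅}
  |family| = 16
Round 5: stable.

|σ(ℰ)| = 16.  σ(ℰ) = { ∅, {ω₁}, {ω₂}, {ω₅}, {ω₁,ω₂}, {ω₁,ω₅}, {ω₂,ω₅}, {ω₃,ω₄}, {ω₁,ω₂,ω₅}, {ω₁,ω₃,ω₄}, {ω₂,ω₃,ω₄}, {ω₃,ω₄,ω₅}, {ω₁,ω₂,ω₃,ω₄}, {ω₁,ω₃,ω₄,ω₅}, {ω₂,ω₃,ω₄,ω₅}, Ω }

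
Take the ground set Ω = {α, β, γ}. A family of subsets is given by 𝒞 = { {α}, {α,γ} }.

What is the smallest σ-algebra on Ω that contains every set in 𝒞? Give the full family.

σ(𝒞) (8 sets): { ∅, {α}, {β}, {γ}, {α,β}, {α,γ}, {β,γ}, Ω }

Trace:
Seed the family with 𝒞 together with ∅ and Ω: { ∅, {α}, {α,γ}, Ω }.
Pass 1: +2 →
  {β}  = ᶜ of {α,γ}
  {β,γ}  = ᶜ of {α}
Pass 2. New:
  {α,β}  = {β} ∪ {α}
Pass 3. New:
  {γ}  = ᶜ of {α,β}
Pass 4 adds nothing — fixpoint reached.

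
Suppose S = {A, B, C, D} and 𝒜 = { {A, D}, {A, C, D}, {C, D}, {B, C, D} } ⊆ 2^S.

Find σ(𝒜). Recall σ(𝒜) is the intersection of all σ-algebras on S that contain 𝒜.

Begin from { {}, {A, D}, {C, D}, {A, C, D}, {B, C, D}, S } (that is, 𝒜 plus ∅ and S).
Round 1: 4 new —
  {A}  = complement {B, C, D}
  {B}  = complement {A, C, D}
  {A, B}  = complement {C, D}
  {B, C}  = complement {A, D}
  (now 10)
Round 2: 2 new —
  {A, B, C}  = {A, B} ∪ {B, C}
  {A, B, D}  = {A, B} ∪ {A, D}
  (now 12)
Round 3 (2 new):
  {C}  = complement {A, B, D}
  {D}  = complement {A, B, C}
  (now 14)
Round 4: 2 new —
  {A, C}  = {C} ∪ {A}
  {B, D}  = {D} ∪ {B}
  (now 16)
Round 5: no new sets; the family is a σ-algebra.

|σ(𝒜)| = 16.  σ(𝒜) = { {}, {A}, {B}, {C}, {D}, {A, B}, {A, C}, {A, D}, {B, C}, {B, D}, {C, D}, {A, B, C}, {A, B, D}, {A, C, D}, {B, C, D}, S }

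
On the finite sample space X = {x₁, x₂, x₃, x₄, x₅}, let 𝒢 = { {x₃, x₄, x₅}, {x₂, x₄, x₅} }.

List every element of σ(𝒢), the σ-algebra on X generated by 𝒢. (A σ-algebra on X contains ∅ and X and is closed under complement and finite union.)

σ(𝒢) (16 sets): { {}, {x₁}, {x₂}, {x₃}, {x₁, x₂}, {x₁, x₃}, {x₂, x₃}, {x₄, x₅}, {x₁, x₂, x₃}, {x₁, x₄, x₅}, {x₂, x₄, x₅}, {x₃, x₄, x₅}, {x₁, x₂, x₄, x₅}, {x₁, x₃, x₄, x₅}, {x₂, x₃, x₄, x₅}, X }

Trace:
Initial family (4 sets): { {}, {x₂, x₄, x₅}, {x₃, x₄, x₅}, X }.
Iteration 1 adds 3:
  {x₁, x₂}  = {x₃, x₄, x₅}ᶜ
  {x₁, x₃}  = {x₂, x₄, x₅}ᶜ
  {x₂, x₃, x₄, x₅}  = {x₃, x₄, x₅} ∪ {x₂, x₄, x₅}
  (now 7)
Iteration 2: 4 new —
  {x₁}  = {x₂, x₃, x₄, x₅}ᶜ
  {x₁, x₂, x₃}  = {x₁, x₂} ∪ {x₁, x₃}
  {x₁, x₂, x₄, x₅}  = {x₁, x₂} ∪ {x₂, x₄, x₅}
  {x₁, x₃, x₄, x₅}  = {x₃, x₄, x₅} ∪ {x₁, x₃}
  (now 11)
Iteration 3 adds 3:
  {x₂}  = {x₁, x₃, x₄, x₅}ᶜ
  {x₃}  = {x₁, x₂, x₄, x₅}ᶜ
  {x₄, x₅}  = {x₁, x₂, x₃}ᶜ
  (now 14)
Iteration 4: 2 new —
  {x₂, x₃}  = {x₃} ∪ {x₂}
  {x₁, x₄, x₅}  = {x₄, x₅} ∪ {x₁}
  (now 16)
Iteration 5: no new sets; the family is a σ-algebra.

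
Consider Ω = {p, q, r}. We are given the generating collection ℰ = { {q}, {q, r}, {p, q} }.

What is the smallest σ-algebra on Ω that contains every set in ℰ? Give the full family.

σ(ℰ) = { ∅, {p}, {q}, {r}, {p, q}, {p, r}, {q, r}, Ω }

Check:
Start: ℰ ∪ {∅, Ω} = { ∅, {q}, {p, q}, {q, r}, Ω }.
Round 1 (3 new):
  {p}  = complement {q, r}
  {r}  = complement {p, q}
  {p, r}  = complement {q}
  — 8 sets.
Round 2: already closed under ᶜ and ∪.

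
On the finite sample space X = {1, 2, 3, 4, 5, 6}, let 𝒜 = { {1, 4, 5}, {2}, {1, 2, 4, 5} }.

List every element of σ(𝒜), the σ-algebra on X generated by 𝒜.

Begin from { {}, {2}, {1, 4, 5}, {1, 2, 4, 5}, X } (that is, 𝒜 plus ∅ and X).
Step 1 (3 new):
  {3, 6}  = ᶜ of {1, 2, 4, 5}
  {2, 3, 6}  = ᶜ of {1, 4, 5}
  {1, 3, 4, 5, 6}  = ᶜ of {2}
  |family| = 8
Step 2: closed — nothing new.

σ(𝒜) = { {}, {2}, {3, 6}, {1, 4, 5}, {2, 3, 6}, {1, 2, 4, 5}, {1, 3, 4, 5, 6}, X }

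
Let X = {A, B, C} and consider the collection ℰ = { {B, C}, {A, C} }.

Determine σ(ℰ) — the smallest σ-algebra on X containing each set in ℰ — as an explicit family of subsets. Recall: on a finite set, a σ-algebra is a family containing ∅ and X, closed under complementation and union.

|σ(ℰ)| = 8.  σ(ℰ) = { {}, {A}, {B}, {C}, {A, B}, {A, C}, {B, C}, X }

Derivation:
Start: ℰ ∪ {∅, X} = { {}, {A, C}, {B, C}, X }.
Iteration 1 (2 new):
  {A}  = X∖{B, C}
  {B}  = X∖{A, C}
  |family| = 6
Iteration 2: +1 →
  {A, B}  = {B} ∪ {A}
  |family| = 7
Iteration 3 adds 1:
  {C}  = X∖{A, B}
  |family| = 8
Iteration 4: already closed under ᶜ and ∪.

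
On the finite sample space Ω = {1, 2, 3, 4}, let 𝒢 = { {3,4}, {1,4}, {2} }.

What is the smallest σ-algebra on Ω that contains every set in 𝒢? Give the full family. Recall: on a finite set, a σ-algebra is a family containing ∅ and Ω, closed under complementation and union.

Answer: σ(𝒢) = { {}, {1}, {2}, {3}, {4}, {1,2}, {1,3}, {1,4}, {2,3}, {2,4}, {3,4}, {1,2,3}, {1,2,4}, {1,3,4}, {2,3,4}, Ω }

Trace:
Begin from { {}, {2}, {1,4}, {3,4}, Ω } (that is, 𝒢 plus ∅ and Ω).
Iteration 1. New:
  {1,2}  = {3,4}ᶜ
  {2,3}  = {1,4}ᶜ
  {1,2,4}  = {1,4} ∪ {2}
  {1,3,4}  = {2}ᶜ
  {2,3,4}  = {3,4} ∪ {2}
  |family| = 10
Iteration 2: 3 new —
  {1}  = {2,3,4}ᶜ
  {3}  = {1,2,4}ᶜ
  {1,2,3}  = {1,2} ∪ {2,3}
  |family| = 13
Iteration 3 (2 new):
  {4}  = {1,2,3}ᶜ
  {1,3}  = {3} ∪ {1}
  |family| = 15
Iteration 4. New:
  {2,4}  = {1,3}ᶜ
  |family| = 16
Iteration 5: no new sets; the family is a σ-algebra.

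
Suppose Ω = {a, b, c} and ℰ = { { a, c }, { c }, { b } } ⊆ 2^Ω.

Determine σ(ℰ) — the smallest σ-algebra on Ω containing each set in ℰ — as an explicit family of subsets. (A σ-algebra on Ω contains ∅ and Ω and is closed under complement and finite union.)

Start: ℰ ∪ {∅, Ω} = { {  }, { b }, { c }, { a, c }, Ω }.
Step 1 adds 2:
  { a, b }  = ᶜ of { c }
  { b, c }  = { c } ∪ { b }
  [7 total]
Step 2 adds 1:
  { a }  = ᶜ of { b, c }
  [8 total]
After Step 3 the family is unchanged; done.

|σ(ℰ)| = 8.  σ(ℰ) = { {  }, { a }, { b }, { c }, { a, b }, { a, c }, { b, c }, Ω }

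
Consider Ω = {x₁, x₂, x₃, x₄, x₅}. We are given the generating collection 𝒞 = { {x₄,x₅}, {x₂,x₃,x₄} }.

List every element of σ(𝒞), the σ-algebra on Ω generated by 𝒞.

Start: 𝒞 ∪ {∅, Ω} = { {}, {x₄,x₅}, {x₂,x₃,x₄}, Ω }.
Iteration 1. New:
  {x₁,x₅}  = complement {x₂,x₃,x₄}
  {x₁,x₂,x₃}  = complement {x₄,x₅}
  {x₂,x₃,x₄,x₅}  = {x₄,x₅} ∪ {x₂,x₃,x₄}
Iteration 2 adds 4:
  {x₁}  = complement {x₂,x₃,x₄,x₅}
  {x₁,x₄,x₅}  = {x₄,x₅} ∪ {x₁,x₅}
  {x₁,x₂,x₃,x₄}  = {x₁,x₂,x₃} ∪ {x₂,x₃,x₄}
  {x₁,x₂,x₃,x₅}  = {x₁,x₂,x₃} ∪ {x₁,x₅}
Iteration 3 adds 3:
  {x₄}  = complement {x₁,x₂,x₃,x₅}
  {x₅}  = complement {x₁,x₂,x₃,x₄}
  {x₂,x₃}  = complement {x₁,x₄,x₅}
Iteration 4 (2 new):
  {x₁,x₄}  = {x₄} ∪ {x₁}
  {x₂,x₃,x₅}  = {x₂,x₃} ∪ {x₅}
Iteration 5: closed — nothing new.

Hence σ(𝒞) has 16 members: { {}, {x₁}, {x₄}, {x₅}, {x₁,x₄}, {x₁,x₅}, {x₂,x₃}, {x₄,x₅}, {x₁,x₂,x₃}, {x₁,x₄,x₅}, {x₂,x₃,x₄}, {x₂,x₃,x₅}, {x₁,x₂,x₃,x₄}, {x₁,x₂,x₃,x₅}, {x₂,x₃,x₄,x₅}, Ω }.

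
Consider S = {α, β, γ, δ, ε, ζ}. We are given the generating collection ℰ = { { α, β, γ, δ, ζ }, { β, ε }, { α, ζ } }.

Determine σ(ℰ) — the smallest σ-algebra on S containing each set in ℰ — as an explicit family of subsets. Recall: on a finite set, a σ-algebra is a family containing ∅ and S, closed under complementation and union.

Answer: σ(ℰ) = { {  }, { β }, { ε }, { α, ζ }, { β, ε }, { γ, δ }, { α, β, ζ }, { α, ε, ζ }, { β, γ, δ }, { γ, δ, ε }, { α, β, ε, ζ }, { α, γ, δ, ζ }, { β, γ, δ, ε }, { α, β, γ, δ, ζ }, { α, γ, δ, ε, ζ }, S }

Derivation:
Begin from { {  }, { α, ζ }, { β, ε }, { α, β, γ, δ, ζ }, S } (that is, ℰ plus ∅ and S).
Pass 1: 4 new —
  { ε }  = { α, β, γ, δ, ζ }ᶜ
  { α, β, ε, ζ }  = { β, ε } ∪ { α, ζ }
  { α, γ, δ, ζ }  = { β, ε }ᶜ
  { β, γ, δ, ε }  = { α, ζ }ᶜ
  [9 total]
Pass 2 adds 3:
  { γ, δ }  = { α, β, ε, ζ }ᶜ
  { α, ε, ζ }  = { α, ζ } ∪ { ε }
  { α, γ, δ, ε, ζ }  = { ε } ∪ { α, γ, δ, ζ }
  [12 total]
Pass 3 adds 3:
  { β }  = { α, γ, δ, ε, ζ }ᶜ
  { β, γ, δ }  = { α, ε, ζ }ᶜ
  { γ, δ, ε }  = { γ, δ } ∪ { ε }
  [15 total]
Pass 4: +1 →
  { α, β, ζ }  = { γ, δ, ε }ᶜ
  [16 total]
Pass 5: stable.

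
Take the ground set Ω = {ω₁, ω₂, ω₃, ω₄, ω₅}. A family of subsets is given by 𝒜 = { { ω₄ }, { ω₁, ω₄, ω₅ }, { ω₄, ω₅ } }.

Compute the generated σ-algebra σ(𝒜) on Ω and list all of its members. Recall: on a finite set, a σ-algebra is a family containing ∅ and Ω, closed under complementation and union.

σ(𝒜) (16 sets): { {}, { ω₁ }, { ω₄ }, { ω₅ }, { ω₁, ω₄ }, { ω₁, ω₅ }, { ω₂, ω₃ }, { ω₄, ω₅ }, { ω₁, ω₂, ω₃ }, { ω₁, ω₄, ω₅ }, { ω₂, ω₃, ω₄ }, { ω₂, ω₃, ω₅ }, { ω₁, ω₂, ω₃, ω₄ }, { ω₁, ω₂, ω₃, ω₅ }, { ω₂, ω₃, ω₄, ω₅ }, Ω }

Check:
Start: 𝒜 ∪ {∅, Ω} = { {}, { ω₄ }, { ω₄, ω₅ }, { ω₁, ω₄, ω₅ }, Ω }.
Iteration 1 adds 3:
  { ω₂, ω₃ }  = { ω₁, ω₄, ω₅ }ᶜ
  { ω₁, ω₂, ω₃ }  = { ω₄, ω₅ }ᶜ
  { ω₁, ω₂, ω₃, ω₅ }  = { ω₄ }ᶜ
  (now 8)
Iteration 2: 3 new —
  { ω₂, ω₃, ω₄ }  = { ω₄ } ∪ { ω₂, ω₃ }
  { ω₁, ω₂, ω₃, ω₄ }  = { ω₄ } ∪ { ω₁, ω₂, ω₃ }
  { ω₂, ω₃, ω₄, ω₅ }  = { ω₄, ω₅ } ∪ { ω₂, ω₃ }
  (now 11)
Iteration 3: 3 new —
  { ω₁ }  = { ω₂, ω₃, ω₄, ω₅ }ᶜ
  { ω₅ }  = { ω₁, ω₂, ω₃, ω₄ }ᶜ
  { ω₁, ω₅ }  = { ω₂, ω₃, ω₄ }ᶜ
  (now 14)
Iteration 4. New:
  { ω₁, ω₄ }  = { ω₄ } ∪ { ω₁ }
  { ω₂, ω₃, ω₅ }  = { ω₂, ω₃ } ∪ { ω₅ }
  (now 16)
Iteration 5: already closed under ᶜ and ∪.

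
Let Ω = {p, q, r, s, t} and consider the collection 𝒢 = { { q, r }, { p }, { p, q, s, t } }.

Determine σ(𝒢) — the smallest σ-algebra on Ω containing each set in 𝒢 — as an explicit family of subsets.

Take S₀ = 𝒢 ∪ {∅, Ω} = { {  }, { p }, { q, r }, { p, q, s, t }, Ω }.
Pass 1 adds 4:
  { r }  = ᶜ of { p, q, s, t }
  { p, q, r }  = { q, r } ∪ { p }
  { p, s, t }  = ᶜ of { q, r }
  { q, r, s, t }  = ᶜ of { p }
  (now 9)
Pass 2. New:
  { p, r }  = { r } ∪ { p }
  { s, t }  = ᶜ of { p, q, r }
  { p, r, s, t }  = { p, s, t } ∪ { r }
  (now 12)
Pass 3 adds 3:
  { q }  = ᶜ of { p, r, s, t }
  { q, s, t }  = ᶜ of { p, r }
  { r, s, t }  = { r } ∪ { s, t }
  (now 15)
Pass 4 (1 new):
  { p, q }  = ᶜ of { r, s, t }
  (now 16)
Pass 5: closed — nothing new.

σ(𝒢) = { {  }, { p }, { q }, { r }, { p, q }, { p, r }, { q, r }, { s, t }, { p, q, r }, { p, s, t }, { q, s, t }, { r, s, t }, { p, q, s, t }, { p, r, s, t }, { q, r, s, t }, Ω }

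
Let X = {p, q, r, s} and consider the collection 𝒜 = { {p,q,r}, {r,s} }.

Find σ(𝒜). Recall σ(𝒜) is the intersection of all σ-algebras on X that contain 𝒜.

σ(𝒜) = { {}, {r}, {s}, {p,q}, {r,s}, {p,q,r}, {p,q,s}, X }

Derivation:
Take S₀ = 𝒜 ∪ {∅, X} = { {}, {r,s}, {p,q,r}, X }.
Round 1: +2 →
  {s}  = ᶜ of {p,q,r}
  {p,q}  = ᶜ of {r,s}
  (now 6)
Round 2. New:
  {p,q,s}  = {p,q} ∪ {s}
  (now 7)
Round 3: 1 new —
  {r}  = ᶜ of {p,q,s}
  (now 8)
Round 4 adds nothing — fixpoint reached.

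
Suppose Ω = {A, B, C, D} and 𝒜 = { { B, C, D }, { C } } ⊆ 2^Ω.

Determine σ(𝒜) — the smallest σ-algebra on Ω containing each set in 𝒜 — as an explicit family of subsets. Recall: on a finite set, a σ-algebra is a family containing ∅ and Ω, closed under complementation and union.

Answer: σ(𝒜) = { ∅, { A }, { C }, { A, C }, { B, D }, { A, B, D }, { B, C, D }, Ω }

Check:
Take S₀ = 𝒜 ∪ {∅, Ω} = { ∅, { C }, { B, C, D }, Ω }.
Step 1 (2 new):
  { A }  = ᶜ of { B, C, D }
  { A, B, D }  = ᶜ of { C }
  (now 6)
Step 2 (1 new):
  { A, C }  = { C } ∪ { A }
  (now 7)
Step 3: +1 →
  { B, D }  = ᶜ of { A, C }
  (now 8)
Step 4: no new sets; the family is a σ-algebra.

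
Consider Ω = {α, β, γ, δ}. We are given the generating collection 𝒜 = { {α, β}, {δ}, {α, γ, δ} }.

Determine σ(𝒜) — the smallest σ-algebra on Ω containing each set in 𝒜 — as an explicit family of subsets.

Seed the family with 𝒜 together with ∅ and Ω: { ∅, {δ}, {α, β}, {α, γ, δ}, Ω }.
Pass 1 (4 new):
  {β}  = Ω∖{α, γ, δ}
  {γ, δ}  = Ω∖{α, β}
  {α, β, γ}  = Ω∖{δ}
  {α, β, δ}  = {α, β} ∪ {δ}
  |family| = 9
Pass 2: 3 new —
  {γ}  = Ω∖{α, β, δ}
  {β, δ}  = {β} ∪ {δ}
  {β, γ, δ}  = {γ, δ} ∪ {β}
  |family| = 12
Pass 3 (3 new):
  {α}  = Ω∖{β, γ, δ}
  {α, γ}  = Ω∖{β, δ}
  {β, γ}  = {γ} ∪ {β}
  |family| = 15
Pass 4: +1 →
  {α, δ}  = Ω∖{β, γ}
  |family| = 16
Pass 5: stable.

|σ(𝒜)| = 16.  σ(𝒜) = { ∅, {α}, {β}, {γ}, {δ}, {α, β}, {α, γ}, {α, δ}, {β, γ}, {β, δ}, {γ, δ}, {α, β, γ}, {α, β, δ}, {α, γ, δ}, {β, γ, δ}, Ω }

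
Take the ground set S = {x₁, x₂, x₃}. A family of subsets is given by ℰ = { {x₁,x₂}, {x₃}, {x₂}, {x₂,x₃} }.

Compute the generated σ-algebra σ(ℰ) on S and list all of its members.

|σ(ℰ)| = 8.  σ(ℰ) = { {}, {x₁}, {x₂}, {x₃}, {x₁,x₂}, {x₁,x₃}, {x₂,x₃}, S }

Trace:
Start: ℰ ∪ {∅, S} = { {}, {x₂}, {x₃}, {x₁,x₂}, {x₂,x₃}, S }.
Round 1. New:
  {x₁}  = ᶜ of {x₂,x₃}
  {x₁,x₃}  = ᶜ of {x₂}
Round 2: closed — nothing new.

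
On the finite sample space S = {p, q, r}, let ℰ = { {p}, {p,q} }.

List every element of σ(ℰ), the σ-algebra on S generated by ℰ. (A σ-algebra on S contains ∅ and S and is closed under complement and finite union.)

Answer: σ(ℰ) = { ∅, {p}, {q}, {r}, {p,q}, {p,r}, {q,r}, S }

Trace:
Take S₀ = ℰ ∪ {∅, S} = { ∅, {p}, {p,q}, S }.
Round 1: +2 →
  {r}  = S∖{p,q}
  {q,r}  = S∖{p}
Round 2 adds 1:
  {p,r}  = {r} ∪ {p}
Round 3 (1 new):
  {q}  = S∖{p,r}
After Round 4 the family is unchanged; done.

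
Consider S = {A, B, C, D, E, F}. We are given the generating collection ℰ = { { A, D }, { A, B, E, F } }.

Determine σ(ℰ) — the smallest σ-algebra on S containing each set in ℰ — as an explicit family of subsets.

Seed the family with ℰ together with ∅ and S: { ∅, { A, D }, { A, B, E, F }, S }.
Pass 1 (3 new):
  { C, D }  = { A, B, E, F }ᶜ
  { B, C, E, F }  = { A, D }ᶜ
  { A, B, D, E, F }  = { A, B, E, F } ∪ { A, D }
  — 7 sets.
Pass 2: 4 new —
  { C }  = { A, B, D, E, F }ᶜ
  { A, C, D }  = { C, D } ∪ { A, D }
  { A, B, C, E, F }  = { B, C, E, F } ∪ { A, B, E, F }
  { B, C, D, E, F }  = { C, D } ∪ { B, C, E, F }
  — 11 sets.
Pass 3 adds 3:
  { A }  = { B, C, D, E, F }ᶜ
  { D }  = { A, B, C, E, F }ᶜ
  { B, E, F }  = { A, C, D }ᶜ
  — 14 sets.
Pass 4: 2 new —
  { A, C }  = { C } ∪ { A }
  { B, D, E, F }  = { D } ∪ { B, E, F }
  — 16 sets.
After Pass 5 the family is unchanged; done.

σ(ℰ) = { ∅, { A }, { C }, { D }, { A, C }, { A, D }, { C, D }, { A, C, D }, { B, E, F }, { A, B, E, F }, { B, C, E, F }, { B, D, E, F }, { A, B, C, E, F }, { A, B, D, E, F }, { B, C, D, E, F }, S }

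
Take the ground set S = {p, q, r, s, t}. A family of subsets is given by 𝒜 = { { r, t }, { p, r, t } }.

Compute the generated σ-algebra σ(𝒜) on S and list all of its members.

σ(𝒜) = { {  }, { p }, { q, s }, { r, t }, { p, q, s }, { p, r, t }, { q, r, s, t }, S }

Check:
Begin from { {  }, { r, t }, { p, r, t }, S } (that is, 𝒜 plus ∅ and S).
Pass 1 (2 new):
  { q, s }  = complement { p, r, t }
  { p, q, s }  = complement { r, t }
  [6 total]
Pass 2: +1 →
  { q, r, s, t }  = { r, t } ∪ { q, s }
  [7 total]
Pass 3 (1 new):
  { p }  = complement { q, r, s, t }
  [8 total]
Pass 4: already closed under ᶜ and ∪.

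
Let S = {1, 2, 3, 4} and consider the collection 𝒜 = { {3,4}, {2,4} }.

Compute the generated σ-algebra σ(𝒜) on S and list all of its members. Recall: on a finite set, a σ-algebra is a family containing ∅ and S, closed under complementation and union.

Answer: σ(𝒜) = { ∅, {1}, {2}, {3}, {4}, {1,2}, {1,3}, {1,4}, {2,3}, {2,4}, {3,4}, {1,2,3}, {1,2,4}, {1,3,4}, {2,3,4}, S }

Trace:
Initial family (4 sets): { ∅, {2,4}, {3,4}, S }.
Pass 1. New:
  {1,2}  = complement {3,4}
  {1,3}  = complement {2,4}
  {2,3,4}  = {3,4} ∪ {2,4}
  |family| = 7
Pass 2: +4 →
  {1}  = complement {2,3,4}
  {1,2,3}  = {1,2} ∪ {1,3}
  {1,2,4}  = {1,2} ∪ {2,4}
  {1,3,4}  = {3,4} ∪ {1,3}
  |family| = 11
Pass 3: 3 new —
  {2}  = complement {1,3,4}
  {3}  = complement {1,2,4}
  {4}  = complement {1,2,3}
  |family| = 14
Pass 4 adds 2:
  {1,4}  = {4} ∪ {1}
  {2,3}  = {3} ∪ {2}
  |family| = 16
Pass 5: already closed under ᶜ and ∪.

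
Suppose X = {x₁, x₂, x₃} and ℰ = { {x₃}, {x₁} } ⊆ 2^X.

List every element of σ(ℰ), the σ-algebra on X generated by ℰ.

Start: ℰ ∪ {∅, X} = { ∅, {x₁}, {x₃}, X }.
Pass 1. New:
  {x₁, x₂}  = ᶜ of {x₃}
  {x₁, x₃}  = {x₃} ∪ {x₁}
  {x₂, x₃}  = ᶜ of {x₁}
  (now 7)
Pass 2: +1 →
  {x₂}  = ᶜ of {x₁, x₃}
  (now 8)
Pass 3: stable.

|σ(ℰ)| = 8.  σ(ℰ) = { ∅, {x₁}, {x₂}, {x₃}, {x₁, x₂}, {x₁, x₃}, {x₂, x₃}, X }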